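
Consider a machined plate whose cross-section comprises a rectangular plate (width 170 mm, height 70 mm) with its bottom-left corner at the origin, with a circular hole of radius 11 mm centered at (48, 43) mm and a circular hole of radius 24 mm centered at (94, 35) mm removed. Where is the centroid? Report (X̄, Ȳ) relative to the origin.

X̄ = 84.77 mm, Ȳ = 34.69 mm

Part | A | x̄ᵢ | ȳᵢ | A·x̄ᵢ | A·ȳᵢ
plate | 11900.00 | 85.00 | 35.00 | 1011500.00 | 416500.00
hole 1 | -380.13 | 48.00 | 43.00 | -18246.37 | -16345.71
hole 2 | -1809.56 | 94.00 | 35.00 | -170098.39 | -63334.51
Σ | 9710.31 |  |  | 823155.24 | 336819.79
X̄ = 823155.24 / 9710.31 = 84.77 mm
Ȳ = 336819.79 / 9710.31 = 34.69 mm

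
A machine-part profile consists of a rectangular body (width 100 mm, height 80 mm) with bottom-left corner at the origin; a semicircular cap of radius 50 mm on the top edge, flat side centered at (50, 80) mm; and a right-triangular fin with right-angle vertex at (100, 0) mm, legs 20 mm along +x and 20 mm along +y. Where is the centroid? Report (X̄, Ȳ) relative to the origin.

X̄ = 50.93 mm, Ȳ = 59.27 mm

Part | A | x̄ᵢ | ȳᵢ | A·x̄ᵢ | A·ȳᵢ
rectangular body | 8000.00 | 50.00 | 40.00 | 400000.00 | 320000.00
semicircular top | 3926.99 | 50.00 | 101.22 | 196349.54 | 397492.60
triangular fin | 200.00 | 106.67 | 6.67 | 21333.33 | 1333.33
Σ | 12126.99 |  |  | 617682.87 | 718825.93
X̄ = 617682.87 / 12126.99 = 50.93 mm
Ȳ = 718825.93 / 12126.99 = 59.27 mm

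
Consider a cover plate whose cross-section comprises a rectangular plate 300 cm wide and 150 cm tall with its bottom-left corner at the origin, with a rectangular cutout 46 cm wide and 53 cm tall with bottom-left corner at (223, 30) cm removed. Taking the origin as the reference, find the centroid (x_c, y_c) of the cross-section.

x_c = 144.50 cm, y_c = 76.06 cm

plate: A = 300 × 150 = 45000.00, centroid at (150.00, 75.00).
hole: A = −(46 × 53) = -2438.00, centroid at (246.00, 56.50).
ΣA = 42562.00 cm², ΣAx_c = 6150252.00 cm³, ΣAy_c = 3237253.00 cm³.
x_c = 6150252.00/42562.00 = 144.50 cm; y_c = 3237253.00/42562.00 = 76.06 cm.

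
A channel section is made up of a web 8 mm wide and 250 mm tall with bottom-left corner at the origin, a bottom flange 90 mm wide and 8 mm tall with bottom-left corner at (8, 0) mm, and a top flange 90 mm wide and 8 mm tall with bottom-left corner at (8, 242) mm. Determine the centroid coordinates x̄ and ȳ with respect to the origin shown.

x̄ = 24.51 mm, ȳ = 125.00 mm

Part | A | x̄ᵢ | ȳᵢ | A·x̄ᵢ | A·ȳᵢ
web | 2000.00 | 4.00 | 125.00 | 8000.00 | 250000.00
bottom flange | 720.00 | 53.00 | 4.00 | 38160.00 | 2880.00
top flange | 720.00 | 53.00 | 246.00 | 38160.00 | 177120.00
Σ | 3440.00 |  |  | 84320.00 | 430000.00
x̄ = 84320.00 / 3440.00 = 24.51 mm
ȳ = 430000.00 / 3440.00 = 125.00 mm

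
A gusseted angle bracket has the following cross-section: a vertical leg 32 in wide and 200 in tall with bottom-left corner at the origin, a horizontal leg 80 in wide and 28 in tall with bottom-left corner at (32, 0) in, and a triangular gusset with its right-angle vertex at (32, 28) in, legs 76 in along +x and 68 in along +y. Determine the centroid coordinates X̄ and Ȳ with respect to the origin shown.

X̄ = 36.69 in, Ȳ = 71.48 in

vertical leg: A = 32 × 200 = 6400.00, centroid at (16.00, 100.00).
horizontal leg: A = 80 × 28 = 2240.00, centroid at (72.00, 14.00).
gusset: A = ½·76·68 = 2584.00, centroid at (57.33, 50.67).
ΣA = 11224.00 in²
ΣAX̄ = (6400.00)(16.00) + (2240.00)(72.00) + (2584.00)(57.33) = 411829.33 in³
ΣAȲ = (6400.00)(100.00) + (2240.00)(14.00) + (2584.00)(50.67) = 802282.67 in³
X̄ = 411829.33 / 11224.00 = 36.69 in
Ȳ = 802282.67 / 11224.00 = 71.48 in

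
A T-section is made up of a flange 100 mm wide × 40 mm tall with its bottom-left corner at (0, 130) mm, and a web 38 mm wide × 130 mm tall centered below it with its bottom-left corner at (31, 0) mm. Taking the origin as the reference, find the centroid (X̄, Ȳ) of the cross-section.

X̄ = 50.00 mm, Ȳ = 103.03 mm

web: A = 38 × 130 = 4940.00, centroid at (50.00, 65.00).
flange: A = 100 × 40 = 4000.00, centroid at (50.00, 150.00).
ΣA = 8940.00 mm², ΣAX̄ = 447000.00 mm³, ΣAȲ = 921100.00 mm³.
X̄ = 447000.00/8940.00 = 50.00 mm; Ȳ = 921100.00/8940.00 = 103.03 mm.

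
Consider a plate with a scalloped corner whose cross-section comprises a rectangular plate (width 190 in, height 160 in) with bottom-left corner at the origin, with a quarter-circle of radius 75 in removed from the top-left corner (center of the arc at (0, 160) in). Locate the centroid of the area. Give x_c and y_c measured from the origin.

x_c = 105.74 in, y_c = 71.81 in

plate: A = 190 × 160 = 30400.00, centroid at (95.00, 80.00).
removed quarter-circle: A = −¼π·75² = -4417.86, centroid at (31.83, 128.17).
ΣA = 25982.14 in²
ΣAx_c = (30400.00)(95.00) + (-4417.86)(31.83) = 2747375.00 in³
ΣAy_c = (30400.00)(80.00) + (-4417.86)(128.17) = 1865766.65 in³
x_c = 2747375.00 / 25982.14 = 105.74 in
y_c = 1865766.65 / 25982.14 = 71.81 in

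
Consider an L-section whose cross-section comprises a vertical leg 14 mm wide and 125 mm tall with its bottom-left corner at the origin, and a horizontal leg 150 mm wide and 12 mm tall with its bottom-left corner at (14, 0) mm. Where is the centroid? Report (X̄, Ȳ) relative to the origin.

X̄ = 48.58 mm, Ȳ = 33.85 mm

Part | A | x̄ᵢ | ȳᵢ | A·x̄ᵢ | A·ȳᵢ
vertical leg | 1750.00 | 7.00 | 62.50 | 12250.00 | 109375.00
horizontal leg | 1800.00 | 89.00 | 6.00 | 160200.00 | 10800.00
Σ | 3550.00 |  |  | 172450.00 | 120175.00
X̄ = 172450.00 / 3550.00 = 48.58 mm
Ȳ = 120175.00 / 3550.00 = 33.85 mm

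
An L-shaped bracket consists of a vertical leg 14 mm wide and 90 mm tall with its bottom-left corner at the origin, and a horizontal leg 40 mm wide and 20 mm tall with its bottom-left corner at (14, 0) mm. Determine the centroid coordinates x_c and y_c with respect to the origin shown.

Part | A | x̄ᵢ | ȳᵢ | A·x̄ᵢ | A·ȳᵢ
vertical leg | 1260.00 | 7.00 | 45.00 | 8820.00 | 56700.00
horizontal leg | 800.00 | 34.00 | 10.00 | 27200.00 | 8000.00
Σ | 2060.00 |  |  | 36020.00 | 64700.00
x_c = 36020.00 / 2060.00 = 17.49 mm
y_c = 64700.00 / 2060.00 = 31.41 mm

x_c = 17.49 mm, y_c = 31.41 mm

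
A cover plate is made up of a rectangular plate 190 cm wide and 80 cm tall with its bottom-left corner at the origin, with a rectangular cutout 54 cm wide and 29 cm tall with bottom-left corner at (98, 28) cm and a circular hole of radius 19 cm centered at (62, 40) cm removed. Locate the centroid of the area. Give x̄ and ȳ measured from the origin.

x̄ = 94.24 cm, ȳ = 39.69 cm

plate: A = 190 × 80 = 15200.00, centroid at (95.00, 40.00).
hole 1: A = −(54 × 29) = -1566.00, centroid at (125.00, 42.50).
hole 2: A = −π·19² = -1134.11, centroid at (62.00, 40.00).
ΣA = 12499.89 cm², ΣAx̄ = 1177934.87 cm³, ΣAȳ = 496080.40 cm³.
x̄ = 1177934.87/12499.89 = 94.24 cm; ȳ = 496080.40/12499.89 = 39.69 cm.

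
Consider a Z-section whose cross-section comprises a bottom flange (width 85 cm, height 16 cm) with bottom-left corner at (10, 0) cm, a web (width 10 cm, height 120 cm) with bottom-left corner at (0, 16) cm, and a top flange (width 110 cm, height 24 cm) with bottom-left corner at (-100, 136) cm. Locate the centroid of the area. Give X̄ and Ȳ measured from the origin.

X̄ = -7.96 cm, Ȳ = 94.77 cm

bottom flange: A = 85 × 16 = 1360.00, centroid at (52.50, 8.00).
web: A = 10 × 120 = 1200.00, centroid at (5.00, 76.00).
top flange: A = 110 × 24 = 2640.00, centroid at (-45.00, 148.00).
ΣA = 5200.00 cm², ΣAX̄ = -41400.00 cm³, ΣAȲ = 492800.00 cm³.
X̄ = -41400.00/5200.00 = -7.96 cm; Ȳ = 492800.00/5200.00 = 94.77 cm.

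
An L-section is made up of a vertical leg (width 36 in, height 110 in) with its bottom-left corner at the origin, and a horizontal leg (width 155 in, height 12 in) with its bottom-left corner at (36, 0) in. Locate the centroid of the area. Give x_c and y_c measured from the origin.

vertical leg: A = 36 × 110 = 3960.00, centroid at (18.00, 55.00).
horizontal leg: A = 155 × 12 = 1860.00, centroid at (113.50, 6.00).
ΣA = 5820.00 in², ΣAx_c = 282390.00 in³, ΣAy_c = 228960.00 in³.
x_c = 282390.00/5820.00 = 48.52 in; y_c = 228960.00/5820.00 = 39.34 in.

x_c = 48.52 in, y_c = 39.34 in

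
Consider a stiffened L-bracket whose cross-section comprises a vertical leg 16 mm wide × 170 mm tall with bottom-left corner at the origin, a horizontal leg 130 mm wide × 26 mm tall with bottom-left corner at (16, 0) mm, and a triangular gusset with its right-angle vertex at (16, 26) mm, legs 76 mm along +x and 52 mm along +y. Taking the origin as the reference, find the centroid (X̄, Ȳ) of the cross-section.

Part | A | x̄ᵢ | ȳᵢ | A·x̄ᵢ | A·ȳᵢ
vertical leg | 2720.00 | 8.00 | 85.00 | 21760.00 | 231200.00
horizontal leg | 3380.00 | 81.00 | 13.00 | 273780.00 | 43940.00
gusset | 1976.00 | 41.33 | 43.33 | 81674.67 | 85626.67
Σ | 8076.00 |  |  | 377214.67 | 360766.67
X̄ = 377214.67 / 8076.00 = 46.71 mm
Ȳ = 360766.67 / 8076.00 = 44.67 mm

X̄ = 46.71 mm, Ȳ = 44.67 mm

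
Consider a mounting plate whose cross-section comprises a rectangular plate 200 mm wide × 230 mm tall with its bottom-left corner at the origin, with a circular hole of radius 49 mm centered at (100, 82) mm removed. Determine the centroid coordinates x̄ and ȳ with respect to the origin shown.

plate: A = 200 × 230 = 46000.00, centroid at (100.00, 115.00).
hole: A = −π·49² = -7542.96, centroid at (100.00, 82.00).
ΣA = 38457.04 mm²
ΣAx̄ = (46000.00)(100.00) + (-7542.96)(100.00) = 3845703.60 mm³
ΣAȳ = (46000.00)(115.00) + (-7542.96)(82.00) = 4671476.96 mm³
x̄ = 3845703.60 / 38457.04 = 100.00 mm
ȳ = 4671476.96 / 38457.04 = 121.47 mm

x̄ = 100.00 mm, ȳ = 121.47 mm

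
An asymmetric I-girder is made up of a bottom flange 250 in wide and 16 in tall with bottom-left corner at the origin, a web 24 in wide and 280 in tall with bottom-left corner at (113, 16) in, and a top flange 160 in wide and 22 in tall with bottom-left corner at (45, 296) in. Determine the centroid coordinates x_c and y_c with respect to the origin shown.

bottom flange: A = 250 × 16 = 4000.00, centroid at (125.00, 8.00).
web: A = 24 × 280 = 6720.00, centroid at (125.00, 156.00).
top flange: A = 160 × 22 = 3520.00, centroid at (125.00, 307.00).
ΣA = 14240.00 in², ΣAx_c = 1780000.00 in³, ΣAy_c = 2160960.00 in³.
x_c = 1780000.00/14240.00 = 125.00 in; y_c = 2160960.00/14240.00 = 151.75 in.

x_c = 125.00 in, y_c = 151.75 in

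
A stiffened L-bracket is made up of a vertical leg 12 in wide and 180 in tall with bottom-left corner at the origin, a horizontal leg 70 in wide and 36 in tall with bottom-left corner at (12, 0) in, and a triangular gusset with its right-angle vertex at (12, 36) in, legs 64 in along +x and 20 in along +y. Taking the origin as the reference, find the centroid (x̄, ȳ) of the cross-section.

x̄ = 28.71 in, ȳ = 50.20 in

Part | A | x̄ᵢ | ȳᵢ | A·x̄ᵢ | A·ȳᵢ
vertical leg | 2160.00 | 6.00 | 90.00 | 12960.00 | 194400.00
horizontal leg | 2520.00 | 47.00 | 18.00 | 118440.00 | 45360.00
gusset | 640.00 | 33.33 | 42.67 | 21333.33 | 27306.67
Σ | 5320.00 |  |  | 152733.33 | 267066.67
x̄ = 152733.33 / 5320.00 = 28.71 in
ȳ = 267066.67 / 5320.00 = 50.20 in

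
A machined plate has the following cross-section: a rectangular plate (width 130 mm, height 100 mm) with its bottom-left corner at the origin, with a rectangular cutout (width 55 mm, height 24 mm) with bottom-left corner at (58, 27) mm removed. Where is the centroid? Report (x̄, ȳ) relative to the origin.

x̄ = 62.68 mm, ȳ = 51.24 mm

plate: A = 130 × 100 = 13000.00, centroid at (65.00, 50.00).
hole: A = −(55 × 24) = -1320.00, centroid at (85.50, 39.00).
ΣA = 11680.00 mm²
ΣAx̄ = (13000.00)(65.00) + (-1320.00)(85.50) = 732140.00 mm³
ΣAȳ = (13000.00)(50.00) + (-1320.00)(39.00) = 598520.00 mm³
x̄ = 732140.00 / 11680.00 = 62.68 mm
ȳ = 598520.00 / 11680.00 = 51.24 mm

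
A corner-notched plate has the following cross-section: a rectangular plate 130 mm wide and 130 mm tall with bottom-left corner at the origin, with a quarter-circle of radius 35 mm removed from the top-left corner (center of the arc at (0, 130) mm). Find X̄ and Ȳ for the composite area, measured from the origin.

plate: A = 130 × 130 = 16900.00, centroid at (65.00, 65.00).
removed quarter-circle: A = −¼π·35² = -962.11, centroid at (14.85, 115.15).
ΣA = 15937.89 mm²
ΣAX̄ = (16900.00)(65.00) + (-962.11)(14.85) = 1084208.33 mm³
ΣAȲ = (16900.00)(65.00) + (-962.11)(115.15) = 987717.01 mm³
X̄ = 1084208.33 / 15937.89 = 68.03 mm
Ȳ = 987717.01 / 15937.89 = 61.97 mm

X̄ = 68.03 mm, Ȳ = 61.97 mm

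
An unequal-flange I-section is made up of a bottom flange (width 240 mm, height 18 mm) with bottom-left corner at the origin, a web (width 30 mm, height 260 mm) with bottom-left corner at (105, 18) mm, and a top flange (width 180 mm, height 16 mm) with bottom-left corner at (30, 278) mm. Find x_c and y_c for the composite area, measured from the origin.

x_c = 120.00 mm, y_c = 134.46 mm

bottom flange: A = 240 × 18 = 4320.00, centroid at (120.00, 9.00).
web: A = 30 × 260 = 7800.00, centroid at (120.00, 148.00).
top flange: A = 180 × 16 = 2880.00, centroid at (120.00, 286.00).
ΣA = 15000.00 mm²
ΣAx_c = (4320.00)(120.00) + (7800.00)(120.00) + (2880.00)(120.00) = 1800000.00 mm³
ΣAy_c = (4320.00)(9.00) + (7800.00)(148.00) + (2880.00)(286.00) = 2016960.00 mm³
x_c = 1800000.00 / 15000.00 = 120.00 mm
y_c = 2016960.00 / 15000.00 = 134.46 mm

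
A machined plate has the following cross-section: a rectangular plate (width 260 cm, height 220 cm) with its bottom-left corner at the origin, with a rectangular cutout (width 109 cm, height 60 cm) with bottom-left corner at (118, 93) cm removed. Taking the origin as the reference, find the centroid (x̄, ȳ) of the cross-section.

Part | A | x̄ᵢ | ȳᵢ | A·x̄ᵢ | A·ȳᵢ
plate | 57200.00 | 130.00 | 110.00 | 7436000.00 | 6292000.00
hole | -6540.00 | 172.50 | 123.00 | -1128150.00 | -804420.00
Σ | 50660.00 |  |  | 6307850.00 | 5487580.00
x̄ = 6307850.00 / 50660.00 = 124.51 cm
ȳ = 5487580.00 / 50660.00 = 108.32 cm

x̄ = 124.51 cm, ȳ = 108.32 cm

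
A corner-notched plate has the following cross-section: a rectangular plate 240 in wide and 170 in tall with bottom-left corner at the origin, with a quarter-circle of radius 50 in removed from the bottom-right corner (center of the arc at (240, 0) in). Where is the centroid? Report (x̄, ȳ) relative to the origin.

plate: A = 240 × 170 = 40800.00, centroid at (120.00, 85.00).
removed quarter-circle: A = −¼π·50² = -1963.50, centroid at (218.78, 21.22).
ΣA = 38836.50 in², ΣAx̄ = 4466427.77 in³, ΣAȳ = 3426333.33 in³.
x̄ = 4466427.77/38836.50 = 115.01 in; ȳ = 3426333.33/38836.50 = 88.22 in.

x̄ = 115.01 in, ȳ = 88.22 in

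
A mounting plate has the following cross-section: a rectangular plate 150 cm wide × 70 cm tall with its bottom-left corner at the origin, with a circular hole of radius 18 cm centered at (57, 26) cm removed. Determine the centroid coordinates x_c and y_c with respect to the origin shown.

x_c = 76.93 cm, y_c = 35.97 cm

plate: A = 150 × 70 = 10500.00, centroid at (75.00, 35.00).
hole: A = −π·18² = -1017.88, centroid at (57.00, 26.00).
ΣA = 9482.12 cm²
ΣAx_c = (10500.00)(75.00) + (-1017.88)(57.00) = 729481.07 cm³
ΣAy_c = (10500.00)(35.00) + (-1017.88)(26.00) = 341035.22 cm³
x_c = 729481.07 / 9482.12 = 76.93 cm
y_c = 341035.22 / 9482.12 = 35.97 cm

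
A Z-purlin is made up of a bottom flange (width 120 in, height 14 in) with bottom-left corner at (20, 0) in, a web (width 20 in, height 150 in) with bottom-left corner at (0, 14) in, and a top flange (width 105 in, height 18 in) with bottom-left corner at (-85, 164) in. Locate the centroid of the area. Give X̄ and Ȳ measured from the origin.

bottom flange: A = 120 × 14 = 1680.00, centroid at (80.00, 7.00).
web: A = 20 × 150 = 3000.00, centroid at (10.00, 89.00).
top flange: A = 105 × 18 = 1890.00, centroid at (-32.50, 173.00).
ΣA = 6570.00 in²
ΣAX̄ = (1680.00)(80.00) + (3000.00)(10.00) + (1890.00)(-32.50) = 102975.00 in³
ΣAȲ = (1680.00)(7.00) + (3000.00)(89.00) + (1890.00)(173.00) = 605730.00 in³
X̄ = 102975.00 / 6570.00 = 15.67 in
Ȳ = 605730.00 / 6570.00 = 92.20 in

X̄ = 15.67 in, Ȳ = 92.20 in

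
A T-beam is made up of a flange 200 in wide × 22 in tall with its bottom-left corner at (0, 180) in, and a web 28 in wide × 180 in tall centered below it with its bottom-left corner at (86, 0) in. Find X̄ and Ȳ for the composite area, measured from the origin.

X̄ = 100.00 in, Ȳ = 137.08 in

web: A = 28 × 180 = 5040.00, centroid at (100.00, 90.00).
flange: A = 200 × 22 = 4400.00, centroid at (100.00, 191.00).
ΣA = 9440.00 in², ΣAX̄ = 944000.00 in³, ΣAȲ = 1294000.00 in³.
X̄ = 944000.00/9440.00 = 100.00 in; Ȳ = 1294000.00/9440.00 = 137.08 in.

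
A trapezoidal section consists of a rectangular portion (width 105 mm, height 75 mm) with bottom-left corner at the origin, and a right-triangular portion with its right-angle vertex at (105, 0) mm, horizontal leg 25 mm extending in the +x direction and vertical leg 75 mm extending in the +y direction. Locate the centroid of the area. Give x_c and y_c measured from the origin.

Part | A | x̄ᵢ | ȳᵢ | A·x̄ᵢ | A·ȳᵢ
rectangular portion | 7875.00 | 52.50 | 37.50 | 413437.50 | 295312.50
triangular portion | 937.50 | 113.33 | 25.00 | 106250.00 | 23437.50
Σ | 8812.50 |  |  | 519687.50 | 318750.00
x_c = 519687.50 / 8812.50 = 58.97 mm
y_c = 318750.00 / 8812.50 = 36.17 mm

x_c = 58.97 mm, y_c = 36.17 mm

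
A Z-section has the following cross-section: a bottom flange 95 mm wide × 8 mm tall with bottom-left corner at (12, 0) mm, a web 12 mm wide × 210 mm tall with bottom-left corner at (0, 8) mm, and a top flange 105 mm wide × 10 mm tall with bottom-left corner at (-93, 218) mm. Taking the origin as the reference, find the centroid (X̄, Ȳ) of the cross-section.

X̄ = 4.11 mm, Ȳ = 120.54 mm

bottom flange: A = 95 × 8 = 760.00, centroid at (59.50, 4.00).
web: A = 12 × 210 = 2520.00, centroid at (6.00, 113.00).
top flange: A = 105 × 10 = 1050.00, centroid at (-40.50, 223.00).
ΣA = 4330.00 mm²
ΣAX̄ = (760.00)(59.50) + (2520.00)(6.00) + (1050.00)(-40.50) = 17815.00 mm³
ΣAȲ = (760.00)(4.00) + (2520.00)(113.00) + (1050.00)(223.00) = 521950.00 mm³
X̄ = 17815.00 / 4330.00 = 4.11 mm
Ȳ = 521950.00 / 4330.00 = 120.54 mm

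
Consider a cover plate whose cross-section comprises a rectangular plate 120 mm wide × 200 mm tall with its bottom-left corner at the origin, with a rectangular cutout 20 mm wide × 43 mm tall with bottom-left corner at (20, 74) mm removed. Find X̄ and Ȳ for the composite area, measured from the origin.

X̄ = 61.11 mm, Ȳ = 100.17 mm

plate: A = 120 × 200 = 24000.00, centroid at (60.00, 100.00).
hole: A = −(20 × 43) = -860.00, centroid at (30.00, 95.50).
ΣA = 23140.00 mm²
ΣAX̄ = (24000.00)(60.00) + (-860.00)(30.00) = 1414200.00 mm³
ΣAȲ = (24000.00)(100.00) + (-860.00)(95.50) = 2317870.00 mm³
X̄ = 1414200.00 / 23140.00 = 61.11 mm
Ȳ = 2317870.00 / 23140.00 = 100.17 mm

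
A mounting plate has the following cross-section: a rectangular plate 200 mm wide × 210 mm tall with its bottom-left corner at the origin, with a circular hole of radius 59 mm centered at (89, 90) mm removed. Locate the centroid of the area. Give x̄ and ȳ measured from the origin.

plate: A = 200 × 210 = 42000.00, centroid at (100.00, 105.00).
hole: A = −π·59² = -10935.88, centroid at (89.00, 90.00).
ΣA = 31064.12 mm²
ΣAx̄ = (42000.00)(100.00) + (-10935.88)(89.00) = 3226706.32 mm³
ΣAȳ = (42000.00)(105.00) + (-10935.88)(90.00) = 3425770.44 mm³
x̄ = 3226706.32 / 31064.12 = 103.87 mm
ȳ = 3425770.44 / 31064.12 = 110.28 mm

x̄ = 103.87 mm, ȳ = 110.28 mm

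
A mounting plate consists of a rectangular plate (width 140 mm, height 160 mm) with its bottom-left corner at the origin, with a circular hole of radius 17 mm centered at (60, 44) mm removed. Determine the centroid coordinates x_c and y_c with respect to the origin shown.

x_c = 70.42 mm, y_c = 81.52 mm

plate: A = 140 × 160 = 22400.00, centroid at (70.00, 80.00).
hole: A = −π·17² = -907.92, centroid at (60.00, 44.00).
ΣA = 21492.08 mm²
ΣAx_c = (22400.00)(70.00) + (-907.92)(60.00) = 1513524.78 mm³
ΣAy_c = (22400.00)(80.00) + (-907.92)(44.00) = 1752051.51 mm³
x_c = 1513524.78 / 21492.08 = 70.42 mm
y_c = 1752051.51 / 21492.08 = 81.52 mm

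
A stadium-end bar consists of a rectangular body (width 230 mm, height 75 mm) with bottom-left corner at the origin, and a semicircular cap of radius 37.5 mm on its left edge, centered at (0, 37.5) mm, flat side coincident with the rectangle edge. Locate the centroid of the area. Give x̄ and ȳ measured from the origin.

rectangular body: A = 230 × 75 = 17250.00, centroid at (115.00, 37.50).
semicircular end: A = ½π·37.5² = 2208.93, centroid at (-15.92, 37.50).
ΣA = 19458.93 mm²
ΣAx̄ = (17250.00)(115.00) + (2208.93)(-15.92) = 1948593.75 mm³
ΣAȳ = (17250.00)(37.50) + (2208.93)(37.50) = 729709.96 mm³
x̄ = 1948593.75 / 19458.93 = 100.14 mm
ȳ = 729709.96 / 19458.93 = 37.50 mm

x̄ = 100.14 mm, ȳ = 37.50 mm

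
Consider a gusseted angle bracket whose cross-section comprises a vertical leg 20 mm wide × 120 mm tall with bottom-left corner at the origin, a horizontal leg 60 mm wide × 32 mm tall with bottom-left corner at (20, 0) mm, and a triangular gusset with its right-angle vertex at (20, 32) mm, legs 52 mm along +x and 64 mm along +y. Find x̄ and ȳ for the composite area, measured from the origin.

vertical leg: A = 20 × 120 = 2400.00, centroid at (10.00, 60.00).
horizontal leg: A = 60 × 32 = 1920.00, centroid at (50.00, 16.00).
gusset: A = ½·52·64 = 1664.00, centroid at (37.33, 53.33).
ΣA = 5984.00 mm²
ΣAx̄ = (2400.00)(10.00) + (1920.00)(50.00) + (1664.00)(37.33) = 182122.67 mm³
ΣAȳ = (2400.00)(60.00) + (1920.00)(16.00) + (1664.00)(53.33) = 263466.67 mm³
x̄ = 182122.67 / 5984.00 = 30.43 mm
ȳ = 263466.67 / 5984.00 = 44.03 mm

x̄ = 30.43 mm, ȳ = 44.03 mm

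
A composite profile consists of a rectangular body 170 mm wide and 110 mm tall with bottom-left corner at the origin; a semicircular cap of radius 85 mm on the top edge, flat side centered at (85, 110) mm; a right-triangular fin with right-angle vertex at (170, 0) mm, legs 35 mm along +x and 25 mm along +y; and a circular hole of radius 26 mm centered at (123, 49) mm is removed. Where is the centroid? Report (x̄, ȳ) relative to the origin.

x̄ = 83.65 mm, ȳ = 91.17 mm

rectangular body: A = 170 × 110 = 18700.00, centroid at (85.00, 55.00).
semicircular top: A = ½π·85² = 11349.00, centroid at (85.00, 146.08).
triangular fin: A = ½·35·25 = 437.50, centroid at (181.67, 8.33).
hole: A = −π·26² = -2123.72, centroid at (123.00, 49.00).
ΣA = 28362.79 mm², ΣAx̄ = 2372427.31 mm³, ΣAȳ = 2585890.77 mm³.
x̄ = 2372427.31/28362.79 = 83.65 mm; ȳ = 2585890.77/28362.79 = 91.17 mm.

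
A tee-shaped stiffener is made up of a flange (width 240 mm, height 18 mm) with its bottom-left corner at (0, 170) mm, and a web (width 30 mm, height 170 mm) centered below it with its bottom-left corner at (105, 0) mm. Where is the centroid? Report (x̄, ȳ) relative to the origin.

x̄ = 120.00 mm, ȳ = 128.11 mm

Part | A | x̄ᵢ | ȳᵢ | A·x̄ᵢ | A·ȳᵢ
web | 5100.00 | 120.00 | 85.00 | 612000.00 | 433500.00
flange | 4320.00 | 120.00 | 179.00 | 518400.00 | 773280.00
Σ | 9420.00 |  |  | 1130400.00 | 1206780.00
x̄ = 1130400.00 / 9420.00 = 120.00 mm
ȳ = 1206780.00 / 9420.00 = 128.11 mm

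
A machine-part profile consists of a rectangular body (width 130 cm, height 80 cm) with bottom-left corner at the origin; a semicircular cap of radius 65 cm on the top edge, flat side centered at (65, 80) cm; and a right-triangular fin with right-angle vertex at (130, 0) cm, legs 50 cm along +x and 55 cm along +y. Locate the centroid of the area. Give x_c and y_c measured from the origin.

rectangular body: A = 130 × 80 = 10400.00, centroid at (65.00, 40.00).
semicircular top: A = ½π·65² = 6636.61, centroid at (65.00, 107.59).
triangular fin: A = ½·50·55 = 1375.00, centroid at (146.67, 18.33).
ΣA = 18411.61 cm²
ΣAx_c = (10400.00)(65.00) + (6636.61)(65.00) + (1375.00)(146.67) = 1309046.61 cm³
ΣAy_c = (10400.00)(40.00) + (6636.61)(107.59) + (1375.00)(18.33) = 1155220.83 cm³
x_c = 1309046.61 / 18411.61 = 71.10 cm
y_c = 1155220.83 / 18411.61 = 62.74 cm

x_c = 71.10 cm, y_c = 62.74 cm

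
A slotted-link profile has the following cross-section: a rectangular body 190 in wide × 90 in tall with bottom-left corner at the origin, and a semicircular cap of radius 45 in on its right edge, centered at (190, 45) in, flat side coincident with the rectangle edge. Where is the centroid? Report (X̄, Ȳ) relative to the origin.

rectangular body: A = 190 × 90 = 17100.00, centroid at (95.00, 45.00).
semicircular end: A = ½π·45² = 3180.86, centroid at (209.10, 45.00).
ΣA = 20280.86 in²
ΣAX̄ = (17100.00)(95.00) + (3180.86)(209.10) = 2289613.89 in³
ΣAȲ = (17100.00)(45.00) + (3180.86)(45.00) = 912638.82 in³
X̄ = 2289613.89 / 20280.86 = 112.90 in
Ȳ = 912638.82 / 20280.86 = 45.00 in

X̄ = 112.90 in, Ȳ = 45.00 in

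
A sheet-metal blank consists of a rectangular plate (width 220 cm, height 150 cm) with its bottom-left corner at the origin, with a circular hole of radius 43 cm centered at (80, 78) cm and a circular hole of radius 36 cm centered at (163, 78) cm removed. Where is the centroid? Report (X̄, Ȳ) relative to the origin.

X̄ = 108.20 cm, Ȳ = 73.72 cm

Part | A | x̄ᵢ | ȳᵢ | A·x̄ᵢ | A·ȳᵢ
plate | 33000.00 | 110.00 | 75.00 | 3630000.00 | 2475000.00
hole 1 | -5808.80 | 80.00 | 78.00 | -464704.39 | -453086.78
hole 2 | -4071.50 | 163.00 | 78.00 | -663655.16 | -317577.32
Σ | 23119.69 |  |  | 2501640.45 | 1704335.91
X̄ = 2501640.45 / 23119.69 = 108.20 cm
Ȳ = 1704335.91 / 23119.69 = 73.72 cm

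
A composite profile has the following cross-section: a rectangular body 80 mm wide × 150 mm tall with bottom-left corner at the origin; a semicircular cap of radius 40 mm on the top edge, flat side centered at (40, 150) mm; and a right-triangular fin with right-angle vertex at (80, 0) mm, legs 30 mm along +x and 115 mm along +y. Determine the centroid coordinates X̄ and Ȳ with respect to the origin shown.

X̄ = 45.31 mm, Ȳ = 85.34 mm

Part | A | x̄ᵢ | ȳᵢ | A·x̄ᵢ | A·ȳᵢ
rectangular body | 12000.00 | 40.00 | 75.00 | 480000.00 | 900000.00
semicircular top | 2513.27 | 40.00 | 166.98 | 100530.96 | 419657.79
triangular fin | 1725.00 | 90.00 | 38.33 | 155250.00 | 66125.00
Σ | 16238.27 |  |  | 735780.96 | 1385782.79
X̄ = 735780.96 / 16238.27 = 45.31 mm
Ȳ = 1385782.79 / 16238.27 = 85.34 mm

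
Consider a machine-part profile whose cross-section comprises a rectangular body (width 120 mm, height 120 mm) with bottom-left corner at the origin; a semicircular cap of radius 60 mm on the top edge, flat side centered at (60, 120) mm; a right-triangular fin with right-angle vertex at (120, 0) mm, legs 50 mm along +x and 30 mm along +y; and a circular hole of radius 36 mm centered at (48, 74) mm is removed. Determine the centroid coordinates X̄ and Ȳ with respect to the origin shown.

rectangular body: A = 120 × 120 = 14400.00, centroid at (60.00, 60.00).
semicircular top: A = ½π·60² = 5654.87, centroid at (60.00, 145.46).
triangular fin: A = ½·50·30 = 750.00, centroid at (136.67, 10.00).
hole: A = −π·36² = -4071.50, centroid at (48.00, 74.00).
ΣA = 16733.36 mm², ΣAX̄ = 1110359.81 mm³, ΣAȲ = 1392792.71 mm³.
X̄ = 1110359.81/16733.36 = 66.36 mm; Ȳ = 1392792.71/16733.36 = 83.23 mm.

X̄ = 66.36 mm, Ȳ = 83.23 mm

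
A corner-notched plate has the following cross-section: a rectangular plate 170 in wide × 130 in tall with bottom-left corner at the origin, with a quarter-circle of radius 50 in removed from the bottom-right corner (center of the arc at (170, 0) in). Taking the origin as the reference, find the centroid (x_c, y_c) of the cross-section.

plate: A = 170 × 130 = 22100.00, centroid at (85.00, 65.00).
removed quarter-circle: A = −¼π·50² = -1963.50, centroid at (148.78, 21.22).
ΣA = 20136.50 in²
ΣAx_c = (22100.00)(85.00) + (-1963.50)(148.78) = 1586372.45 in³
ΣAy_c = (22100.00)(65.00) + (-1963.50)(21.22) = 1394833.33 in³
x_c = 1586372.45 / 20136.50 = 78.78 in
y_c = 1394833.33 / 20136.50 = 69.27 in

x_c = 78.78 in, y_c = 69.27 in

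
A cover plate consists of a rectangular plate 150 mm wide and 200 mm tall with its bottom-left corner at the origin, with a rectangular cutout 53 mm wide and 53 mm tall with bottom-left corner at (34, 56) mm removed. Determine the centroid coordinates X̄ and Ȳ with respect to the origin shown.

plate: A = 150 × 200 = 30000.00, centroid at (75.00, 100.00).
hole: A = −(53 × 53) = -2809.00, centroid at (60.50, 82.50).
ΣA = 27191.00 mm², ΣAX̄ = 2080055.50 mm³, ΣAȲ = 2768257.50 mm³.
X̄ = 2080055.50/27191.00 = 76.50 mm; Ȳ = 2768257.50/27191.00 = 101.81 mm.

X̄ = 76.50 mm, Ȳ = 101.81 mm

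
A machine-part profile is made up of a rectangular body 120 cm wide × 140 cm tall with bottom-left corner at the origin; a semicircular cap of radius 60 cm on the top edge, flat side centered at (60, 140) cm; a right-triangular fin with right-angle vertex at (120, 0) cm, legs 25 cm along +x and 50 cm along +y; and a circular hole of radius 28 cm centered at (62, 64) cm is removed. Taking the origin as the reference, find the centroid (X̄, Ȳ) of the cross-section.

rectangular body: A = 120 × 140 = 16800.00, centroid at (60.00, 70.00).
semicircular top: A = ½π·60² = 5654.87, centroid at (60.00, 165.46).
triangular fin: A = ½·25·50 = 625.00, centroid at (128.33, 16.67).
hole: A = −π·28² = -2463.01, centroid at (62.00, 64.00).
ΣA = 20616.86 cm², ΣAX̄ = 1274793.80 cm³, ΣAȲ = 1964465.46 cm³.
X̄ = 1274793.80/20616.86 = 61.83 cm; Ȳ = 1964465.46/20616.86 = 95.28 cm.

X̄ = 61.83 cm, Ȳ = 95.28 cm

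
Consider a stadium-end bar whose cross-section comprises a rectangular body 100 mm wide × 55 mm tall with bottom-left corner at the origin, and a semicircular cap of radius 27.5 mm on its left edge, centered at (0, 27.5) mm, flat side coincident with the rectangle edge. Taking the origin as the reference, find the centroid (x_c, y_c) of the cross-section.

x_c = 39.05 mm, y_c = 27.50 mm

rectangular body: A = 100 × 55 = 5500.00, centroid at (50.00, 27.50).
semicircular end: A = ½π·27.5² = 1187.91, centroid at (-11.67, 27.50).
ΣA = 6687.91 mm²
ΣAx_c = (5500.00)(50.00) + (1187.91)(-11.67) = 261135.42 mm³
ΣAy_c = (5500.00)(27.50) + (1187.91)(27.50) = 183917.65 mm³
x_c = 261135.42 / 6687.91 = 39.05 mm
y_c = 183917.65 / 6687.91 = 27.50 mm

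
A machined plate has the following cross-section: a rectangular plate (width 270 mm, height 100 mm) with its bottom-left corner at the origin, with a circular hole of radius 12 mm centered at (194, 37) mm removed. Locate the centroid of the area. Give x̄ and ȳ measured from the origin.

Part | A | x̄ᵢ | ȳᵢ | A·x̄ᵢ | A·ȳᵢ
plate | 27000.00 | 135.00 | 50.00 | 3645000.00 | 1350000.00
hole | -452.39 | 194.00 | 37.00 | -87763.53 | -16738.41
Σ | 26547.61 |  |  | 3557236.47 | 1333261.59
x̄ = 3557236.47 / 26547.61 = 133.99 mm
ȳ = 1333261.59 / 26547.61 = 50.22 mm

x̄ = 133.99 mm, ȳ = 50.22 mm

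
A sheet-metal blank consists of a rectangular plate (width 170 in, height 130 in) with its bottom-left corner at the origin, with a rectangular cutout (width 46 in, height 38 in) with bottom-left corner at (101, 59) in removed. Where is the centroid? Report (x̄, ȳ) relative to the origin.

x̄ = 81.65 in, ȳ = 63.88 in

plate: A = 170 × 130 = 22100.00, centroid at (85.00, 65.00).
hole: A = −(46 × 38) = -1748.00, centroid at (124.00, 78.00).
ΣA = 20352.00 in²
ΣAx̄ = (22100.00)(85.00) + (-1748.00)(124.00) = 1661748.00 in³
ΣAȳ = (22100.00)(65.00) + (-1748.00)(78.00) = 1300156.00 in³
x̄ = 1661748.00 / 20352.00 = 81.65 in
ȳ = 1300156.00 / 20352.00 = 63.88 in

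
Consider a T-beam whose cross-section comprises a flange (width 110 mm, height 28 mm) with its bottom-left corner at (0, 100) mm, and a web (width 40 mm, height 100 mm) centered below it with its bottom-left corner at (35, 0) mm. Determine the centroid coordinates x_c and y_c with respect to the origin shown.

Part | A | x̄ᵢ | ȳᵢ | A·x̄ᵢ | A·ȳᵢ
web | 4000.00 | 55.00 | 50.00 | 220000.00 | 200000.00
flange | 3080.00 | 55.00 | 114.00 | 169400.00 | 351120.00
Σ | 7080.00 |  |  | 389400.00 | 551120.00
x_c = 389400.00 / 7080.00 = 55.00 mm
y_c = 551120.00 / 7080.00 = 77.84 mm

x_c = 55.00 mm, y_c = 77.84 mm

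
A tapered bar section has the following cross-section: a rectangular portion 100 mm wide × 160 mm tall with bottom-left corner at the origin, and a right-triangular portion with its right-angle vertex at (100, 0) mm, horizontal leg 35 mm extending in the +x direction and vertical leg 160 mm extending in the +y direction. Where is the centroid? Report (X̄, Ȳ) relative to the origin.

rectangular portion: A = 100 × 160 = 16000.00, centroid at (50.00, 80.00).
triangular portion: A = ½·35·160 = 2800.00, centroid at (111.67, 53.33).
ΣA = 18800.00 mm²
ΣAX̄ = (16000.00)(50.00) + (2800.00)(111.67) = 1112666.67 mm³
ΣAȲ = (16000.00)(80.00) + (2800.00)(53.33) = 1429333.33 mm³
X̄ = 1112666.67 / 18800.00 = 59.18 mm
Ȳ = 1429333.33 / 18800.00 = 76.03 mm

X̄ = 59.18 mm, Ȳ = 76.03 mm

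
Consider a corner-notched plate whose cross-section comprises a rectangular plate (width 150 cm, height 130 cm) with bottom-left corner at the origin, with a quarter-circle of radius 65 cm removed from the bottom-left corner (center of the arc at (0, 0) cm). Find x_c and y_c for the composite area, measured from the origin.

x_c = 84.72 cm, y_c = 72.67 cm

Part | A | x̄ᵢ | ȳᵢ | A·x̄ᵢ | A·ȳᵢ
plate | 19500.00 | 75.00 | 65.00 | 1462500.00 | 1267500.00
removed quarter-circle | -3318.31 | 27.59 | 27.59 | -91541.67 | -91541.67
Σ | 16181.69 |  |  | 1370958.33 | 1175958.33
x_c = 1370958.33 / 16181.69 = 84.72 cm
y_c = 1175958.33 / 16181.69 = 72.67 cm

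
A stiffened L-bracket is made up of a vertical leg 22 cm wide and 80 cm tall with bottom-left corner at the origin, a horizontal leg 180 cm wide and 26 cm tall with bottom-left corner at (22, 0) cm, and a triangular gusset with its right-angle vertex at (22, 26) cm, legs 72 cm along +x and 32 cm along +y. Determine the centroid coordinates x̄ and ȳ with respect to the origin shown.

x̄ = 78.57 cm, ȳ = 22.85 cm

Part | A | x̄ᵢ | ȳᵢ | A·x̄ᵢ | A·ȳᵢ
vertical leg | 1760.00 | 11.00 | 40.00 | 19360.00 | 70400.00
horizontal leg | 4680.00 | 112.00 | 13.00 | 524160.00 | 60840.00
gusset | 1152.00 | 46.00 | 36.67 | 52992.00 | 42240.00
Σ | 7592.00 |  |  | 596512.00 | 173480.00
x̄ = 596512.00 / 7592.00 = 78.57 cm
ȳ = 173480.00 / 7592.00 = 22.85 cm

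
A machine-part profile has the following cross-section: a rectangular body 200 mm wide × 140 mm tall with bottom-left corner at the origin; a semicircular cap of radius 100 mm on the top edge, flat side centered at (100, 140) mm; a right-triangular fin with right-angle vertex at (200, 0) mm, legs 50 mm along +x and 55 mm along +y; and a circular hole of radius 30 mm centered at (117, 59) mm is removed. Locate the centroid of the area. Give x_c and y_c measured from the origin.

x_c = 102.66 mm, y_c = 110.85 mm

Part | A | x̄ᵢ | ȳᵢ | A·x̄ᵢ | A·ȳᵢ
rectangular body | 28000.00 | 100.00 | 70.00 | 2800000.00 | 1960000.00
semicircular top | 15707.96 | 100.00 | 182.44 | 1570796.33 | 2865781.52
triangular fin | 1375.00 | 216.67 | 18.33 | 297916.67 | 25208.33
hole | -2827.43 | 117.00 | 59.00 | -330809.71 | -166818.57
Σ | 42255.53 |  |  | 4337903.29 | 4684171.29
x_c = 4337903.29 / 42255.53 = 102.66 mm
y_c = 4684171.29 / 42255.53 = 110.85 mm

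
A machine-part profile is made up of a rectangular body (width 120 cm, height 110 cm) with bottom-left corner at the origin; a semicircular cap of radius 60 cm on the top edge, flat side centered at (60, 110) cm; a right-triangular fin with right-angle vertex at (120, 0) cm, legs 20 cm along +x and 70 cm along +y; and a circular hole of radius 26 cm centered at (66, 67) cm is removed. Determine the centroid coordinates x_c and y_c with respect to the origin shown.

rectangular body: A = 120 × 110 = 13200.00, centroid at (60.00, 55.00).
semicircular top: A = ½π·60² = 5654.87, centroid at (60.00, 135.46).
triangular fin: A = ½·20·70 = 700.00, centroid at (126.67, 23.33).
hole: A = −π·26² = -2123.72, centroid at (66.00, 67.00).
ΣA = 17431.15 cm², ΣAx_c = 1079793.38 cm³, ΣAy_c = 1366079.66 cm³.
x_c = 1079793.38/17431.15 = 61.95 cm; y_c = 1366079.66/17431.15 = 78.37 cm.

x_c = 61.95 cm, y_c = 78.37 cm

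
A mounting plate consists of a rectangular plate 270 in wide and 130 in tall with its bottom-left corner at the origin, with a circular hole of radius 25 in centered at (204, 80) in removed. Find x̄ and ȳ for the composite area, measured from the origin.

x̄ = 130.91 in, ȳ = 64.11 in

plate: A = 270 × 130 = 35100.00, centroid at (135.00, 65.00).
hole: A = −π·25² = -1963.50, centroid at (204.00, 80.00).
ΣA = 33136.50 in², ΣAx̄ = 4337946.94 in³, ΣAȳ = 2124420.37 in³.
x̄ = 4337946.94/33136.50 = 130.91 in; ȳ = 2124420.37/33136.50 = 64.11 in.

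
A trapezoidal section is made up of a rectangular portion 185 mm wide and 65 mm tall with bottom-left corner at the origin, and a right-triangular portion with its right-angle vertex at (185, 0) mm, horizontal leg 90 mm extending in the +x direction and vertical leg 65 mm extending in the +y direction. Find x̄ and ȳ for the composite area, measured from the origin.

Part | A | x̄ᵢ | ȳᵢ | A·x̄ᵢ | A·ȳᵢ
rectangular portion | 12025.00 | 92.50 | 32.50 | 1112312.50 | 390812.50
triangular portion | 2925.00 | 215.00 | 21.67 | 628875.00 | 63375.00
Σ | 14950.00 |  |  | 1741187.50 | 454187.50
x̄ = 1741187.50 / 14950.00 = 116.47 mm
ȳ = 454187.50 / 14950.00 = 30.38 mm

x̄ = 116.47 mm, ȳ = 30.38 mm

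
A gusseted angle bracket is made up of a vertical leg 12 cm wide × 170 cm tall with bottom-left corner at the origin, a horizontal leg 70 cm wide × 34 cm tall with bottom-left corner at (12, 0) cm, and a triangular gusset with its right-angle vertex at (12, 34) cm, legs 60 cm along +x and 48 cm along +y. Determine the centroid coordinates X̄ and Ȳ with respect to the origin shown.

X̄ = 29.04 cm, Ȳ = 48.78 cm

Part | A | x̄ᵢ | ȳᵢ | A·x̄ᵢ | A·ȳᵢ
vertical leg | 2040.00 | 6.00 | 85.00 | 12240.00 | 173400.00
horizontal leg | 2380.00 | 47.00 | 17.00 | 111860.00 | 40460.00
gusset | 1440.00 | 32.00 | 50.00 | 46080.00 | 72000.00
Σ | 5860.00 |  |  | 170180.00 | 285860.00
X̄ = 170180.00 / 5860.00 = 29.04 cm
Ȳ = 285860.00 / 5860.00 = 48.78 cm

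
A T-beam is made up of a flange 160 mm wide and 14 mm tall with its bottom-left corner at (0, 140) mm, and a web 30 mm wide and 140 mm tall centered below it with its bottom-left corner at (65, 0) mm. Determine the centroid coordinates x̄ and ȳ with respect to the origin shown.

web: A = 30 × 140 = 4200.00, centroid at (80.00, 70.00).
flange: A = 160 × 14 = 2240.00, centroid at (80.00, 147.00).
ΣA = 6440.00 mm², ΣAx̄ = 515200.00 mm³, ΣAȳ = 623280.00 mm³.
x̄ = 515200.00/6440.00 = 80.00 mm; ȳ = 623280.00/6440.00 = 96.78 mm.

x̄ = 80.00 mm, ȳ = 96.78 mm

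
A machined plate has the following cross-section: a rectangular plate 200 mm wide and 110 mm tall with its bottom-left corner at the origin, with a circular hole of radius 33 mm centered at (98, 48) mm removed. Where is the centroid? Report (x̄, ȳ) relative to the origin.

x̄ = 100.37 mm, ȳ = 56.29 mm

plate: A = 200 × 110 = 22000.00, centroid at (100.00, 55.00).
hole: A = −π·33² = -3421.19, centroid at (98.00, 48.00).
ΣA = 18578.81 mm², ΣAx̄ = 1864722.95 mm³, ΣAȳ = 1045782.67 mm³.
x̄ = 1864722.95/18578.81 = 100.37 mm; ȳ = 1045782.67/18578.81 = 56.29 mm.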